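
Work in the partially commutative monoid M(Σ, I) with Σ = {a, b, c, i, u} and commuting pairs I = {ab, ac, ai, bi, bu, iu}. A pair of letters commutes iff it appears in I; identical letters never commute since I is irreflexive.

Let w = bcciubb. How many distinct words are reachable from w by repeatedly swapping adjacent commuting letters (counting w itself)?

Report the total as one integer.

12

drop 0:b onto floor
drop 1:c onto {0:b}
drop 2:c onto {1:c}
drop 3:i onto {2:c}
drop 4:u onto {2:c}
drop 5:b onto {2:c}
drop 6:b onto {5:b}
ground layer = {0:b}
drop-orders for the pieces not yet dropped (sum over which currently-grounded one goes next):
  1 to go: {3} 1  {4} 1  {6} 1
  2 to go: {3,4} 2  {3,6} 2  {4,6} 2  {5,6} 1
  3 to go: {3,4,6} 6  {3,5,6} 3  {4,5,6} 3
  4 to go: {3,4,5,6} 12
  5 to go: {2,3,4,5,6} 12
  if 0:b drops first: 12 orders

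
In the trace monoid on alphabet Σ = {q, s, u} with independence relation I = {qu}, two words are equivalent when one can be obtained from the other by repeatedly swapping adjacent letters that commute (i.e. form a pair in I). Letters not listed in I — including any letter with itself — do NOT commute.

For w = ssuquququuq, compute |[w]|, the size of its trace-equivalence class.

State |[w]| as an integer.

126

piece 0:s — minimal
piece 1:s rests on {0:s}
piece 2:u rests on {1:s}
piece 3:q rests on {1:s}
piece 4:u rests on {2:u}
piece 5:q rests on {3:q}
piece 6:u rests on {4:u}
piece 7:q rests on {5:q}
piece 8:u rests on {6:u}
piece 9:u rests on {8:u}
piece 10:q rests on {7:q}
minimal pieces: {0:s}
ways to finish when only these pieces remain (= sum over removing one remaining piece with nothing left below it):
  1 left: {9}→1  {10}→1
  2 left: {7,10}→1  {8,9}→1  {9,10}→2
  3 left: {5,7,10}→1  {6,8,9}→1  {7,9,10}→3  {8,9,10}→3
  4 left: {3,5,7,10}→1  {4,6,8,9}→1  {5,7,9,10}→4  {6,8,9,10}→4  {7,8,9,10}→6
  5 left: {2,4,6,8,9}→1  {3,5,7,9,10}→5  {4,6,8,9,10}→5  {5,7,8,9,10}→10  {6,7,8,9,10}→10
  6 left: {2,4,6,8,9,10}→6  {3,5,7,8,9,10}→15  {4,6,7,8,9,10}→15  {5,6,7,8,9,10}→20
  7 left: {2,4,6,7,8,9,10}→21  {3,5,6,7,8,9,10}→35  {4,5,6,7,8,9,10}→35
  8 left: {2,4,5,6,7,8,9,10}→56  {3,4,5,6,7,8,9,10}→70
  9 left: {2,3,4,5,6,7,8,9,10}→126
  placing 0:s first → 126 extensions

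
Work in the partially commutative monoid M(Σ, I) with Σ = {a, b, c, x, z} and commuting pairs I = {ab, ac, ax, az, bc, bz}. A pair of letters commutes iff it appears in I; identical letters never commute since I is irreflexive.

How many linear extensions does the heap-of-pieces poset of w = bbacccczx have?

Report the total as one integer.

189

#0=b has no predecessor
#1=b depends on [0:b]
#2=a has no predecessor
#3=c has no predecessor
#4=c depends on [3:c]
#5=c depends on [4:c]
#6=c depends on [5:c]
#7=z depends on [6:c]
#8=x depends on [1:b, 7:z]
sources: [0:b, 2:a, 3:c]
N(rest) = Σ N(rest − s) over sources s of rest; N(one piece) = 1:
  size 1 → [2]=1  [8]=1
  size 2 → [1,8]=1  [2,8]=2  [7,8]=1
  size 3 → [0,1,8]=1  [1,2,8]=3  [1,7,8]=2  [2,7,8]=3  [6,7,8]=1
  size 4 → [0,1,2,8]=4  [0,1,7,8]=3  [1,2,7,8]=8  [1,6,7,8]=3  [2,6,7,8]=4  [5,6,7,8]=1
  size 5 → [0,1,2,7,8]=15  [0,1,6,7,8]=6  [1,2,6,7,8]=15  [1,5,6,7,8]=4  [2,5,6,7,8]=5  [4,5,6,7,8]=1
  size 6 → [0,1,2,6,7,8]=36  [0,1,5,6,7,8]=10  [1,2,5,6,7,8]=24  [1,4,5,6,7,8]=5  [2,4,5,6,7,8]=6  [3,4,5,6,7,8]=1
  size 7 → [0,1,2,5,6,7,8]=70  [0,1,4,5,6,7,8]=15  [1,2,4,5,6,7,8]=35  [1,3,4,5,6,7,8]=6  [2,3,4,5,6,7,8]=7
  first=0(b) contributes 48
  first=2(a) contributes 21
  first=3(c) contributes 120
|[w]| = 189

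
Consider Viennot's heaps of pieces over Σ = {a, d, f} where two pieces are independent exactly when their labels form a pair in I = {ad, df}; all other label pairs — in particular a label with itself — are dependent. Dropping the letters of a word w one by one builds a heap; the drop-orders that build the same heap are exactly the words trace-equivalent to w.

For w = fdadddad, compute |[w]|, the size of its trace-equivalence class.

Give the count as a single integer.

0(f) covers ∅
1(d) covers ∅
2(a) covers 0:f
3(d) covers 1:d
4(d) covers 3:d
5(d) covers 4:d
6(a) covers 2:a
7(d) covers 5:d
floor of heap: 0:f, 1:d
completions by unplaced set U, small U first (add the entries for U minus each lowest piece of U):
  |U|=1: {6}:1  {7}:1
  |U|=2: {2,6}:1  {5,7}:1  {6,7}:2
  |U|=3: {0,2,6}:1  {2,6,7}:3  {4,5,7}:1  {5,6,7}:3
  |U|=4: {0,2,6,7}:4  {2,5,6,7}:6  {3,4,5,7}:1  {4,5,6,7}:4
  |U|=5: {0,2,5,6,7}:10  {1,3,4,5,7}:1  {2,4,5,6,7}:10  {3,4,5,6,7}:5
  |U|=6: {0,2,4,5,6,7}:20  {1,3,4,5,6,7}:6  {2,3,4,5,6,7}:15
  start at 0(f): 21
  start at 1(d): 35
sum over floor = 56

56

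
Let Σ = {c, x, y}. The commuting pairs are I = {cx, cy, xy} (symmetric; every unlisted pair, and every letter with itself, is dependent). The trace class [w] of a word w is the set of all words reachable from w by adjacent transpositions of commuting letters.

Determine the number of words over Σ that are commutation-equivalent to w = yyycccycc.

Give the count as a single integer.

drop 0:y onto floor
drop 1:y onto {0:y}
drop 2:y onto {1:y}
drop 3:c onto floor
drop 4:c onto {3:c}
drop 5:c onto {4:c}
drop 6:y onto {2:y}
drop 7:c onto {5:c}
drop 8:c onto {7:c}
ground layer = {0:y, 3:c}
drop-orders for the pieces not yet dropped (sum over which currently-grounded one goes next):
  1 to go: {6} 1  {8} 1
  2 to go: {2,6} 1  {6,8} 2  {7,8} 1
  3 to go: {1,2,6} 1  {2,6,8} 3  {5,7,8} 1  {6,7,8} 3
  4 to go: {0,1,2,6} 1  {1,2,6,8} 4  {2,6,7,8} 6  {4,5,7,8} 1  {5,6,7,8} 4
  5 to go: {0,1,2,6,8} 5  {1,2,6,7,8} 10  {2,5,6,7,8} 10  {3,4,5,7,8} 1  {4,5,6,7,8} 5
  6 to go: {0,1,2,6,7,8} 15  {1,2,5,6,7,8} 20  {2,4,5,6,7,8} 15  {3,4,5,6,7,8} 6
  7 to go: {0,1,2,5,6,7,8} 35  {1,2,4,5,6,7,8} 35  {2,3,4,5,6,7,8} 21
  if 0:y drops first: 56 orders
  if 3:c drops first: 70 orders
heap linearizations: 126

126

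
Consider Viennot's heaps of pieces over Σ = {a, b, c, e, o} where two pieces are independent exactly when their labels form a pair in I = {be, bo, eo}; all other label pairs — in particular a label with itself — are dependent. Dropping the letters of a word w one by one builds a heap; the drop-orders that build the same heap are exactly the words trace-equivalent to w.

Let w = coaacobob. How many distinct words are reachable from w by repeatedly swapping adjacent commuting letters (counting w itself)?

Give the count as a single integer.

drop 0:c onto floor
drop 1:o onto {0:c}
drop 2:a onto {1:o}
drop 3:a onto {2:a}
drop 4:c onto {3:a}
drop 5:o onto {4:c}
drop 6:b onto {4:c}
drop 7:o onto {5:o}
drop 8:b onto {6:b}
ground layer = {0:c}
drop-orders for the pieces not yet dropped (sum over which currently-grounded one goes next):
  1 to go: {7} 1  {8} 1
  2 to go: {5,7} 1  {6,8} 1  {7,8} 2
  3 to go: {5,7,8} 3  {6,7,8} 3
  4 to go: {5,6,7,8} 6
  5 to go: {4,5,6,7,8} 6
  6 to go: {3,4,5,6,7,8} 6
  7 to go: {2,3,4,5,6,7,8} 6
  if 0:c drops first: 6 orders

6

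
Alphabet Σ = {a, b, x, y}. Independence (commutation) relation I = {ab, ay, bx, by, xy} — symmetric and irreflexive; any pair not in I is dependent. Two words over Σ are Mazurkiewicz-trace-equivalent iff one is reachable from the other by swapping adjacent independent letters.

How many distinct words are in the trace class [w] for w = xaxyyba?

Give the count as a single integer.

105

0(x) covers ∅
1(a) covers 0:x
2(x) covers 1:a
3(y) covers ∅
4(y) covers 3:y
5(b) covers ∅
6(a) covers 2:x
floor of heap: 0:x, 3:y, 5:b
completions by unplaced set U, small U first (add the entries for U minus each lowest piece of U):
  |U|=1: {4}:1  {5}:1  {6}:1
  |U|=2: {2,6}:1  {3,4}:1  {4,5}:2  {4,6}:2  {5,6}:2
  |U|=3: {1,2,6}:1  {2,4,6}:3  {2,5,6}:3  {3,4,5}:3  {3,4,6}:3  {4,5,6}:6
  |U|=4: {0,1,2,6}:1  {1,2,4,6}:4  {1,2,5,6}:4  {2,3,4,6}:6  {2,4,5,6}:12  {3,4,5,6}:12
  |U|=5: {0,1,2,4,6}:5  {0,1,2,5,6}:5  {1,2,3,4,6}:10  {1,2,4,5,6}:20  {2,3,4,5,6}:30
  start at 0(x): 60
  start at 3(y): 30
  start at 5(b): 15
sum over floor = 105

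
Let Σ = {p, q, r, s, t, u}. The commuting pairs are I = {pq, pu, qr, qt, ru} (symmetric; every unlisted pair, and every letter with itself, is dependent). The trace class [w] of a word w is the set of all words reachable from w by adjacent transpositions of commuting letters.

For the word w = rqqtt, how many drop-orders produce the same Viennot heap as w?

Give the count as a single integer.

drop 0:r onto floor
drop 1:q onto floor
drop 2:q onto {1:q}
drop 3:t onto {0:r}
drop 4:t onto {3:t}
ground layer = {0:r, 1:q}
drop-orders for the pieces not yet dropped (sum over which currently-grounded one goes next):
  1 to go: {2} 1  {4} 1
  2 to go: {1,2} 1  {2,4} 2  {3,4} 1
  3 to go: {0,3,4} 1  {1,2,4} 3  {2,3,4} 3
  if 0:r drops first: 6 orders
  if 1:q drops first: 4 orders
heap linearizations: 10

10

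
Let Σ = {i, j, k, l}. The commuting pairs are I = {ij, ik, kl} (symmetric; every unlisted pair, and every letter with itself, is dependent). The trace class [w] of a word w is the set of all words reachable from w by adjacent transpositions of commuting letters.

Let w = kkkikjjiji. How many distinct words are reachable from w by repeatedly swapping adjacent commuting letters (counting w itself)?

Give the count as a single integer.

120

0(k) covers ∅
1(k) covers 0:k
2(k) covers 1:k
3(i) covers ∅
4(k) covers 2:k
5(j) covers 4:k
6(j) covers 5:j
7(i) covers 3:i
8(j) covers 6:j
9(i) covers 7:i
floor of heap: 0:k, 3:i
completions by unplaced set U, small U first (add the entries for U minus each lowest piece of U):
  |U|=1: {8}:1  {9}:1
  |U|=2: {6,8}:1  {7,9}:1  {8,9}:2
  |U|=3: {3,7,9}:1  {5,6,8}:1  {6,8,9}:3  {7,8,9}:3
  |U|=4: {3,7,8,9}:4  {4,5,6,8}:1  {5,6,8,9}:4  {6,7,8,9}:6
  |U|=5: {2,4,5,6,8}:1  {3,6,7,8,9}:10  {4,5,6,8,9}:5  {5,6,7,8,9}:10
  |U|=6: {1,2,4,5,6,8}:1  {2,4,5,6,8,9}:6  {3,5,6,7,8,9}:20  {4,5,6,7,8,9}:15
  |U|=7: {0,1,2,4,5,6,8}:1  {1,2,4,5,6,8,9}:7  {2,4,5,6,7,8,9}:21  {3,4,5,6,7,8,9}:35
  |U|=8: {0,1,2,4,5,6,8,9}:8  {1,2,4,5,6,7,8,9}:28  {2,3,4,5,6,7,8,9}:56
  start at 0(k): 84
  start at 3(i): 36
sum over floor = 120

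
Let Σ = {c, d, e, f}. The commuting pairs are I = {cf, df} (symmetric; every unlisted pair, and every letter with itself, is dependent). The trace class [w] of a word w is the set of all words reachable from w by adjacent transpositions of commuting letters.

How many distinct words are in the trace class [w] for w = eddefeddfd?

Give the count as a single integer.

#0=e has no predecessor
#1=d depends on [0:e]
#2=d depends on [1:d]
#3=e depends on [2:d]
#4=f depends on [3:e]
#5=e depends on [4:f]
#6=d depends on [5:e]
#7=d depends on [6:d]
#8=f depends on [5:e]
#9=d depends on [7:d]
sources: [0:e]
N(rest) = Σ N(rest − s) over sources s of rest; N(one piece) = 1:
  size 1 → [8]=1  [9]=1
  size 2 → [7,9]=1  [8,9]=2
  size 3 → [6,7,9]=1  [7,8,9]=3
  size 4 → [6,7,8,9]=4
  size 5 → [5,6,7,8,9]=4
  size 6 → [4,5,6,7,8,9]=4
  size 7 → [3,4,5,6,7,8,9]=4
  size 8 → [2,3,4,5,6,7,8,9]=4
  first=0(e) contributes 4

4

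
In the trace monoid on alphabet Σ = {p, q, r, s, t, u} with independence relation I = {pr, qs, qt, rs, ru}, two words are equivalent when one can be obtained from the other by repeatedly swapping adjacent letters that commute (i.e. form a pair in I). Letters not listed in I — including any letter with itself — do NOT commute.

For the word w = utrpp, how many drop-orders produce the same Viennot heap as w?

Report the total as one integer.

piece 0:u — minimal
piece 1:t rests on {0:u}
piece 2:r rests on {1:t}
piece 3:p rests on {1:t}
piece 4:p rests on {3:p}
minimal pieces: {0:u}
ways to finish when only these pieces remain (= sum over removing one remaining piece with nothing left below it):
  1 left: {2}→1  {4}→1
  2 left: {2,4}→2  {3,4}→1
  3 left: {2,3,4}→3
  placing 0:u first → 3 extensions

3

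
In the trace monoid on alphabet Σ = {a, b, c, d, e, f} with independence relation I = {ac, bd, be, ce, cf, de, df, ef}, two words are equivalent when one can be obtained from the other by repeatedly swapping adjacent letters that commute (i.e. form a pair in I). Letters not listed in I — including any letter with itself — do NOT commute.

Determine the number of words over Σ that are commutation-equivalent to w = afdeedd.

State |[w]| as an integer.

60

#0=a has no predecessor
#1=f depends on [0:a]
#2=d depends on [0:a]
#3=e depends on [0:a]
#4=e depends on [3:e]
#5=d depends on [2:d]
#6=d depends on [5:d]
sources: [0:a]
N(rest) = Σ N(rest − s) over sources s of rest; N(one piece) = 1:
  size 1 → [1]=1  [4]=1  [6]=1
  size 2 → [1,4]=2  [1,6]=2  [3,4]=1  [4,6]=2  [5,6]=1
  size 3 → [1,3,4]=3  [1,4,6]=6  [1,5,6]=3  [2,5,6]=1  [3,4,6]=3  [4,5,6]=3
  size 4 → [1,2,5,6]=4  [1,3,4,6]=12  [1,4,5,6]=12  [2,4,5,6]=4  [3,4,5,6]=6
  size 5 → [1,2,4,5,6]=20  [1,3,4,5,6]=30  [2,3,4,5,6]=10
  first=0(a) contributes 60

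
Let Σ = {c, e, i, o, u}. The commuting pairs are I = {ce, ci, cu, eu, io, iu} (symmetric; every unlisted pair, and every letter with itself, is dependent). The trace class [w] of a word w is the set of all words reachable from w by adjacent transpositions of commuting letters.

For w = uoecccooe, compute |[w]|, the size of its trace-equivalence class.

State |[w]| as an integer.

4

drop 0:u onto floor
drop 1:o onto {0:u}
drop 2:e onto {1:o}
drop 3:c onto {1:o}
drop 4:c onto {3:c}
drop 5:c onto {4:c}
drop 6:o onto {2:e, 5:c}
drop 7:o onto {6:o}
drop 8:e onto {7:o}
ground layer = {0:u}
drop-orders for the pieces not yet dropped (sum over which currently-grounded one goes next):
  1 to go: {8} 1
  2 to go: {7,8} 1
  3 to go: {6,7,8} 1
  4 to go: {2,6,7,8} 1  {5,6,7,8} 1
  5 to go: {2,5,6,7,8} 2  {4,5,6,7,8} 1
  6 to go: {2,4,5,6,7,8} 3  {3,4,5,6,7,8} 1
  7 to go: {2,3,4,5,6,7,8} 4
  if 0:u drops first: 4 orders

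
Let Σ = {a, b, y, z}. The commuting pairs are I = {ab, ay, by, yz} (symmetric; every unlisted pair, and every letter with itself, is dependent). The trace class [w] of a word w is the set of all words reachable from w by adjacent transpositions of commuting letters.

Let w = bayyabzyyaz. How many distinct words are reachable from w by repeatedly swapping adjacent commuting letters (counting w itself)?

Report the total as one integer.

piece 0:b — minimal
piece 1:a — minimal
piece 2:y — minimal
piece 3:y rests on {2:y}
piece 4:a rests on {1:a}
piece 5:b rests on {0:b}
piece 6:z rests on {4:a, 5:b}
piece 7:y rests on {3:y}
piece 8:y rests on {7:y}
piece 9:a rests on {6:z}
piece 10:z rests on {9:a}
minimal pieces: {0:b, 1:a, 2:y}
ways to finish when only these pieces remain (= sum over removing one remaining piece with nothing left below it):
  1 left: {8}→1  {10}→1
  2 left: {7,8}→1  {8,10}→2  {9,10}→1
  3 left: {3,7,8}→1  {6,9,10}→1  {7,8,10}→3  {8,9,10}→3
  4 left: {2,3,7,8}→1  {3,7,8,10}→4  {4,6,9,10}→1  {5,6,9,10}→1  {6,8,9,10}→4  {7,8,9,10}→6
  5 left: {0,5,6,9,10}→1  {1,4,6,9,10}→1  {2,3,7,8,10}→5  {3,7,8,9,10}→10  {4,5,6,9,10}→2  {4,6,8,9,10}→5  {5,6,8,9,10}→5  {6,7,8,9,10}→10
  6 left: {0,4,5,6,9,10}→3  {0,5,6,8,9,10}→6  {1,4,5,6,9,10}→3  {1,4,6,8,9,10}→6  {2,3,7,8,9,10}→15  {3,6,7,8,9,10}→20  {4,5,6,8,9,10}→12  {4,6,7,8,9,10}→15  {5,6,7,8,9,10}→15
  7 left: {0,1,4,5,6,9,10}→6  {0,4,5,6,8,9,10}→21  {0,5,6,7,8,9,10}→21  {1,4,5,6,8,9,10}→21  {1,4,6,7,8,9,10}→21  {2,3,6,7,8,9,10}→35  {3,4,6,7,8,9,10}→35  {3,5,6,7,8,9,10}→35  {4,5,6,7,8,9,10}→42
  8 left: {0,1,4,5,6,8,9,10}→48  {0,3,5,6,7,8,9,10}→56  {0,4,5,6,7,8,9,10}→84  {1,3,4,6,7,8,9,10}→56  {1,4,5,6,7,8,9,10}→84  {2,3,4,6,7,8,9,10}→70  {2,3,5,6,7,8,9,10}→70  {3,4,5,6,7,8,9,10}→112
  9 left: {0,1,4,5,6,7,8,9,10}→216  {0,2,3,5,6,7,8,9,10}→126  {0,3,4,5,6,7,8,9,10}→252  {1,2,3,4,6,7,8,9,10}→126  {1,3,4,5,6,7,8,9,10}→252  {2,3,4,5,6,7,8,9,10}→252
  placing 0:b first → 630 extensions
  placing 1:a first → 630 extensions
  placing 2:y first → 720 extensions
total linear extensions = 1980

1980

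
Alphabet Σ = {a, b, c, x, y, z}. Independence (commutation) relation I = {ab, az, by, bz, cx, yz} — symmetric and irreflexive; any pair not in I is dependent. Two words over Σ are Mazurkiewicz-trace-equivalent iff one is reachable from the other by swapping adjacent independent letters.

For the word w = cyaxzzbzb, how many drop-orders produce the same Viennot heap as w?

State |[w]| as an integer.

drop 0:c onto floor
drop 1:y onto {0:c}
drop 2:a onto {1:y}
drop 3:x onto {2:a}
drop 4:z onto {3:x}
drop 5:z onto {4:z}
drop 6:b onto {3:x}
drop 7:z onto {5:z}
drop 8:b onto {6:b}
ground layer = {0:c}
drop-orders for the pieces not yet dropped (sum over which currently-grounded one goes next):
  1 to go: {7} 1  {8} 1
  2 to go: {5,7} 1  {6,8} 1  {7,8} 2
  3 to go: {4,5,7} 1  {5,7,8} 3  {6,7,8} 3
  4 to go: {4,5,7,8} 4  {5,6,7,8} 6
  5 to go: {4,5,6,7,8} 10
  6 to go: {3,4,5,6,7,8} 10
  7 to go: {2,3,4,5,6,7,8} 10
  if 0:c drops first: 10 orders

10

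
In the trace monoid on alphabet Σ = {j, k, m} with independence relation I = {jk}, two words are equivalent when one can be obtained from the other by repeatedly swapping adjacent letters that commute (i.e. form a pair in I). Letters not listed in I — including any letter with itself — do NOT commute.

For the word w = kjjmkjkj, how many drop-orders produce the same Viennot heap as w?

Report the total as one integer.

18

0(k) covers ∅
1(j) covers ∅
2(j) covers 1:j
3(m) covers 0:k, 2:j
4(k) covers 3:m
5(j) covers 3:m
6(k) covers 4:k
7(j) covers 5:j
floor of heap: 0:k, 1:j
completions by unplaced set U, small U first (add the entries for U minus each lowest piece of U):
  |U|=1: {6}:1  {7}:1
  |U|=2: {4,6}:1  {5,7}:1  {6,7}:2
  |U|=3: {4,6,7}:3  {5,6,7}:3
  |U|=4: {4,5,6,7}:6
  |U|=5: {3,4,5,6,7}:6
  |U|=6: {0,3,4,5,6,7}:6  {2,3,4,5,6,7}:6
  start at 0(k): 6
  start at 1(j): 12
sum over floor = 18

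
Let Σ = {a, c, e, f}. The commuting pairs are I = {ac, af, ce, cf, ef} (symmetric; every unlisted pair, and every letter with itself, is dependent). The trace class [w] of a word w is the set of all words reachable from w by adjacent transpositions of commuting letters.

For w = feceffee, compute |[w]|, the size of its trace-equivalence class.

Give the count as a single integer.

#0=f has no predecessor
#1=e has no predecessor
#2=c has no predecessor
#3=e depends on [1:e]
#4=f depends on [0:f]
#5=f depends on [4:f]
#6=e depends on [3:e]
#7=e depends on [6:e]
sources: [0:f, 1:e, 2:c]
N(rest) = Σ N(rest − s) over sources s of rest; N(one piece) = 1:
  size 1 → [2]=1  [5]=1  [7]=1
  size 2 → [2,5]=2  [2,7]=2  [4,5]=1  [5,7]=2  [6,7]=1
  size 3 → [0,4,5]=1  [2,4,5]=3  [2,5,7]=6  [2,6,7]=3  [3,6,7]=1  [4,5,7]=3  [5,6,7]=3
  size 4 → [0,2,4,5]=4  [0,4,5,7]=4  [1,3,6,7]=1  [2,3,6,7]=4  [2,4,5,7]=12  [2,5,6,7]=12  [3,5,6,7]=4  [4,5,6,7]=6
  size 5 → [0,2,4,5,7]=20  [0,4,5,6,7]=10  [1,2,3,6,7]=5  [1,3,5,6,7]=5  [2,3,5,6,7]=20  [2,4,5,6,7]=30  [3,4,5,6,7]=10
  size 6 → [0,2,4,5,6,7]=60  [0,3,4,5,6,7]=20  [1,2,3,5,6,7]=30  [1,3,4,5,6,7]=15  [2,3,4,5,6,7]=60
  first=0(f) contributes 105
  first=1(e) contributes 140
  first=2(c) contributes 35
|[w]| = 280

280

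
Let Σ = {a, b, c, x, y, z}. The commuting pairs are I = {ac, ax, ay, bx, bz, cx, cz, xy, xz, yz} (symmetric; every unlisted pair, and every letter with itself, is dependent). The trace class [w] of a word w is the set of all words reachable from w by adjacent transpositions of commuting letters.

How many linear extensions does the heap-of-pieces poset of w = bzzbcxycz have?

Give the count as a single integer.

504

0(b) covers ∅
1(z) covers ∅
2(z) covers 1:z
3(b) covers 0:b
4(c) covers 3:b
5(x) covers ∅
6(y) covers 4:c
7(c) covers 6:y
8(z) covers 2:z
floor of heap: 0:b, 1:z, 5:x
completions by unplaced set U, small U first (add the entries for U minus each lowest piece of U):
  |U|=1: {5}:1  {7}:1  {8}:1
  |U|=2: {2,8}:1  {5,7}:2  {5,8}:2  {6,7}:1  {7,8}:2
  |U|=3: {1,2,8}:1  {2,5,8}:3  {2,7,8}:3  {4,6,7}:1  {5,6,7}:3  {5,7,8}:6  {6,7,8}:3
  |U|=4: {1,2,5,8}:4  {1,2,7,8}:4  {2,5,7,8}:12  {2,6,7,8}:6  {3,4,6,7}:1  {4,5,6,7}:4  {4,6,7,8}:4  {5,6,7,8}:12
  |U|=5: {0,3,4,6,7}:1  {1,2,5,7,8}:20  {1,2,6,7,8}:10  {2,4,6,7,8}:10  {2,5,6,7,8}:30  {3,4,5,6,7}:5  {3,4,6,7,8}:5  {4,5,6,7,8}:20
  |U|=6: {0,3,4,5,6,7}:6  {0,3,4,6,7,8}:6  {1,2,4,6,7,8}:20  {1,2,5,6,7,8}:60  {2,3,4,6,7,8}:15  {2,4,5,6,7,8}:60  {3,4,5,6,7,8}:30
  |U|=7: {0,2,3,4,6,7,8}:21  {0,3,4,5,6,7,8}:42  {1,2,3,4,6,7,8}:35  {1,2,4,5,6,7,8}:140  {2,3,4,5,6,7,8}:105
  start at 0(b): 280
  start at 1(z): 168
  start at 5(x): 56
sum over floor = 504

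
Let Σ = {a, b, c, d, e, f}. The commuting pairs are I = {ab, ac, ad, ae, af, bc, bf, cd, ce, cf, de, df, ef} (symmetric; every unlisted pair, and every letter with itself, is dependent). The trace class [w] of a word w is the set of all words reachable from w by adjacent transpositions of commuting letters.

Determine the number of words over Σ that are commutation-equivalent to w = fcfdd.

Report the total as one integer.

30

drop 0:f onto floor
drop 1:c onto floor
drop 2:f onto {0:f}
drop 3:d onto floor
drop 4:d onto {3:d}
ground layer = {0:f, 1:c, 3:d}
drop-orders for the pieces not yet dropped (sum over which currently-grounded one goes next):
  1 to go: {1} 1  {2} 1  {4} 1
  2 to go: {0,2} 1  {1,2} 2  {1,4} 2  {2,4} 2  {3,4} 1
  3 to go: {0,1,2} 3  {0,2,4} 3  {1,2,4} 6  {1,3,4} 3  {2,3,4} 3
  if 0:f drops first: 12 orders
  if 1:c drops first: 6 orders
  if 3:d drops first: 12 orders
heap linearizations: 30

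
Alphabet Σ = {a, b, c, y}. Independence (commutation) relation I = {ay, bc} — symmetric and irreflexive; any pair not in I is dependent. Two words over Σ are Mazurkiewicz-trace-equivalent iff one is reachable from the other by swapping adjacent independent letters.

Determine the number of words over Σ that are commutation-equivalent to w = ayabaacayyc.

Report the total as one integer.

drop 0:a onto floor
drop 1:y onto floor
drop 2:a onto {0:a}
drop 3:b onto {1:y, 2:a}
drop 4:a onto {3:b}
drop 5:a onto {4:a}
drop 6:c onto {5:a}
drop 7:a onto {6:c}
drop 8:y onto {6:c}
drop 9:y onto {8:y}
drop 10:c onto {7:a, 9:y}
ground layer = {0:a, 1:y}
drop-orders for the pieces not yet dropped (sum over which currently-grounded one goes next):
  1 to go: {10} 1
  2 to go: {7,10} 1  {9,10} 1
  3 to go: {7,9,10} 2  {8,9,10} 1
  4 to go: {7,8,9,10} 3
  5 to go: {6,7,8,9,10} 3
  6 to go: {5,6,7,8,9,10} 3
  7 to go: {4,5,6,7,8,9,10} 3
  8 to go: {3,4,5,6,7,8,9,10} 3
  9 to go: {1,3,4,5,6,7,8,9,10} 3  {2,3,4,5,6,7,8,9,10} 3
  if 0:a drops first: 6 orders
  if 1:y drops first: 3 orders
heap linearizations: 9

9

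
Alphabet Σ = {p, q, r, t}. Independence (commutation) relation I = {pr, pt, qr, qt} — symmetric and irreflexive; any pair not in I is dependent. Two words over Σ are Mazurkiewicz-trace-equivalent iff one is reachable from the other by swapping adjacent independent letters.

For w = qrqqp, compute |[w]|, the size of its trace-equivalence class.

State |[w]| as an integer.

5

0(q) covers ∅
1(r) covers ∅
2(q) covers 0:q
3(q) covers 2:q
4(p) covers 3:q
floor of heap: 0:q, 1:r
completions by unplaced set U, small U first (add the entries for U minus each lowest piece of U):
  |U|=1: {1}:1  {4}:1
  |U|=2: {1,4}:2  {3,4}:1
  |U|=3: {1,3,4}:3  {2,3,4}:1
  start at 0(q): 4
  start at 1(r): 1
sum over floor = 5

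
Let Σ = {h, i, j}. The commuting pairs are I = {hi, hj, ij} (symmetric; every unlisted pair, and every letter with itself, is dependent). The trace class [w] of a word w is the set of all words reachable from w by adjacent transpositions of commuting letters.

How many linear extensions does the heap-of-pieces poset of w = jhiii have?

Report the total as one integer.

20

#0=j has no predecessor
#1=h has no predecessor
#2=i has no predecessor
#3=i depends on [2:i]
#4=i depends on [3:i]
sources: [0:j, 1:h, 2:i]
N(rest) = Σ N(rest − s) over sources s of rest; N(one piece) = 1:
  size 1 → [0]=1  [1]=1  [4]=1
  size 2 → [0,1]=2  [0,4]=2  [1,4]=2  [3,4]=1
  size 3 → [0,1,4]=6  [0,3,4]=3  [1,3,4]=3  [2,3,4]=1
  first=0(j) contributes 4
  first=1(h) contributes 4
  first=2(i) contributes 12
|[w]| = 20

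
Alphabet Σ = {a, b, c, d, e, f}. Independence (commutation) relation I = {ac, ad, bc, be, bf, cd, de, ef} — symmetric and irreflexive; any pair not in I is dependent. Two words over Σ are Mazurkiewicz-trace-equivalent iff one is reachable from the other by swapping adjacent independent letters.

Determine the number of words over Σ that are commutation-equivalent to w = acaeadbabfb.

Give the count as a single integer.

0(a) covers ∅
1(c) covers ∅
2(a) covers 0:a
3(e) covers 1:c, 2:a
4(a) covers 3:e
5(d) covers ∅
6(b) covers 4:a, 5:d
7(a) covers 6:b
8(b) covers 7:a
9(f) covers 7:a
10(b) covers 8:b
floor of heap: 0:a, 1:c, 5:d
completions by unplaced set U, small U first (add the entries for U minus each lowest piece of U):
  |U|=1: {9}:1  {10}:1
  |U|=2: {8,10}:1  {9,10}:2
  |U|=3: {8,9,10}:3
  |U|=4: {7,8,9,10}:3
  |U|=5: {6,7,8,9,10}:3
  |U|=6: {4,6,7,8,9,10}:3  {5,6,7,8,9,10}:3
  |U|=7: {3,4,6,7,8,9,10}:3  {4,5,6,7,8,9,10}:6
  |U|=8: {1,3,4,6,7,8,9,10}:3  {2,3,4,6,7,8,9,10}:3  {3,4,5,6,7,8,9,10}:9
  |U|=9: {0,2,3,4,6,7,8,9,10}:3  {1,2,3,4,6,7,8,9,10}:6  {1,3,4,5,6,7,8,9,10}:12  {2,3,4,5,6,7,8,9,10}:12
  start at 0(a): 30
  start at 1(c): 15
  start at 5(d): 9
sum over floor = 54

54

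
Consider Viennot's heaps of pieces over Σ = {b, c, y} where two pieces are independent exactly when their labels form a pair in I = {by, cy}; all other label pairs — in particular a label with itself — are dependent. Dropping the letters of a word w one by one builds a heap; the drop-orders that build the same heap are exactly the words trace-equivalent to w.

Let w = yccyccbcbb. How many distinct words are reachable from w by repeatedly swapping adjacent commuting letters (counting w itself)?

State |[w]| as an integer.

45

drop 0:y onto floor
drop 1:c onto floor
drop 2:c onto {1:c}
drop 3:y onto {0:y}
drop 4:c onto {2:c}
drop 5:c onto {4:c}
drop 6:b onto {5:c}
drop 7:c onto {6:b}
drop 8:b onto {7:c}
drop 9:b onto {8:b}
ground layer = {0:y, 1:c}
drop-orders for the pieces not yet dropped (sum over which currently-grounded one goes next):
  1 to go: {3} 1  {9} 1
  2 to go: {0,3} 1  {3,9} 2  {8,9} 1
  3 to go: {0,3,9} 3  {3,8,9} 3  {7,8,9} 1
  4 to go: {0,3,8,9} 6  {3,7,8,9} 4  {6,7,8,9} 1
  5 to go: {0,3,7,8,9} 10  {3,6,7,8,9} 5  {5,6,7,8,9} 1
  6 to go: {0,3,6,7,8,9} 15  {3,5,6,7,8,9} 6  {4,5,6,7,8,9} 1
  7 to go: {0,3,5,6,7,8,9} 21  {2,4,5,6,7,8,9} 1  {3,4,5,6,7,8,9} 7
  8 to go: {0,3,4,5,6,7,8,9} 28  {1,2,4,5,6,7,8,9} 1  {2,3,4,5,6,7,8,9} 8
  if 0:y drops first: 9 orders
  if 1:c drops first: 36 orders
heap linearizations: 45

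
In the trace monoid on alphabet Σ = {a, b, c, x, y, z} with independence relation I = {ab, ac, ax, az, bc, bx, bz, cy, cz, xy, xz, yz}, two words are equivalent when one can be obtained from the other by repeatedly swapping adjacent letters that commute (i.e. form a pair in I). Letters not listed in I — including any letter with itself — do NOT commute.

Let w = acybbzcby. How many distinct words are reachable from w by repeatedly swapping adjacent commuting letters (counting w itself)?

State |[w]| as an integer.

252

drop 0:a onto floor
drop 1:c onto floor
drop 2:y onto {0:a}
drop 3:b onto {2:y}
drop 4:b onto {3:b}
drop 5:z onto floor
drop 6:c onto {1:c}
drop 7:b onto {4:b}
drop 8:y onto {7:b}
ground layer = {0:a, 1:c, 5:z}
drop-orders for the pieces not yet dropped (sum over which currently-grounded one goes next):
  1 to go: {5} 1  {6} 1  {8} 1
  2 to go: {1,6} 1  {5,6} 2  {5,8} 2  {6,8} 2  {7,8} 1
  3 to go: {1,5,6} 3  {1,6,8} 3  {4,7,8} 1  {5,6,8} 6  {5,7,8} 3  {6,7,8} 3
  4 to go: {1,5,6,8} 12  {1,6,7,8} 6  {3,4,7,8} 1  {4,5,7,8} 4  {4,6,7,8} 4  {5,6,7,8} 12
  5 to go: {1,4,6,7,8} 10  {1,5,6,7,8} 30  {2,3,4,7,8} 1  {3,4,5,7,8} 5  {3,4,6,7,8} 5  {4,5,6,7,8} 20
  6 to go: {0,2,3,4,7,8} 1  {1,3,4,6,7,8} 15  {1,4,5,6,7,8} 60  {2,3,4,5,7,8} 6  {2,3,4,6,7,8} 6  {3,4,5,6,7,8} 30
  7 to go: {0,2,3,4,5,7,8} 7  {0,2,3,4,6,7,8} 7  {1,2,3,4,6,7,8} 21  {1,3,4,5,6,7,8} 105  {2,3,4,5,6,7,8} 42
  if 0:a drops first: 168 orders
  if 1:c drops first: 56 orders
  if 5:z drops first: 28 orders
heap linearizations: 252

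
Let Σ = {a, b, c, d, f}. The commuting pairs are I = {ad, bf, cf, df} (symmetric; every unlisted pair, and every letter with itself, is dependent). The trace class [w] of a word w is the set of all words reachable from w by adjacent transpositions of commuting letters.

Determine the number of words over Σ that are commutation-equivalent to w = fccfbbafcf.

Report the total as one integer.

45

0(f) covers ∅
1(c) covers ∅
2(c) covers 1:c
3(f) covers 0:f
4(b) covers 2:c
5(b) covers 4:b
6(a) covers 3:f, 5:b
7(f) covers 6:a
8(c) covers 6:a
9(f) covers 7:f
floor of heap: 0:f, 1:c
completions by unplaced set U, small U first (add the entries for U minus each lowest piece of U):
  |U|=1: {8}:1  {9}:1
  |U|=2: {7,9}:1  {8,9}:2
  |U|=3: {7,8,9}:3
  |U|=4: {6,7,8,9}:3
  |U|=5: {3,6,7,8,9}:3  {5,6,7,8,9}:3
  |U|=6: {0,3,6,7,8,9}:3  {3,5,6,7,8,9}:6  {4,5,6,7,8,9}:3
  |U|=7: {0,3,5,6,7,8,9}:9  {2,4,5,6,7,8,9}:3  {3,4,5,6,7,8,9}:9
  |U|=8: {0,3,4,5,6,7,8,9}:18  {1,2,4,5,6,7,8,9}:3  {2,3,4,5,6,7,8,9}:12
  start at 0(f): 15
  start at 1(c): 30
sum over floor = 45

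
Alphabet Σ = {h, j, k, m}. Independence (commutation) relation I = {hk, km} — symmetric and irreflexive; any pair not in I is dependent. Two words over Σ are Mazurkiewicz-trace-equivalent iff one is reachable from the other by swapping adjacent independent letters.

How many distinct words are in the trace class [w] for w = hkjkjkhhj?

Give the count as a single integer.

piece 0:h — minimal
piece 1:k — minimal
piece 2:j rests on {0:h, 1:k}
piece 3:k rests on {2:j}
piece 4:j rests on {3:k}
piece 5:k rests on {4:j}
piece 6:h rests on {4:j}
piece 7:h rests on {6:h}
piece 8:j rests on {5:k, 7:h}
minimal pieces: {0:h, 1:k}
ways to finish when only these pieces remain (= sum over removing one remaining piece with nothing left below it):
  1 left: {8}→1
  2 left: {5,8}→1  {7,8}→1
  3 left: {5,7,8}→2  {6,7,8}→1
  4 left: {5,6,7,8}→3
  5 left: {4,5,6,7,8}→3
  6 left: {3,4,5,6,7,8}→3
  7 left: {2,3,4,5,6,7,8}→3
  placing 0:h first → 3 extensions
  placing 1:k first → 3 extensions
total linear extensions = 6

6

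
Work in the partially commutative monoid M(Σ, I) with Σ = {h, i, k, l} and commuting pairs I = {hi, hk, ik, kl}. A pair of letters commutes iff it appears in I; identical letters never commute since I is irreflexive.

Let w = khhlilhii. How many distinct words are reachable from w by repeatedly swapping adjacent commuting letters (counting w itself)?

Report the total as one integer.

27

drop 0:k onto floor
drop 1:h onto floor
drop 2:h onto {1:h}
drop 3:l onto {2:h}
drop 4:i onto {3:l}
drop 5:l onto {4:i}
drop 6:h onto {5:l}
drop 7:i onto {5:l}
drop 8:i onto {7:i}
ground layer = {0:k, 1:h}
drop-orders for the pieces not yet dropped (sum over which currently-grounded one goes next):
  1 to go: {0} 1  {6} 1  {8} 1
  2 to go: {0,6} 2  {0,8} 2  {6,8} 2  {7,8} 1
  3 to go: {0,6,8} 6  {0,7,8} 3  {6,7,8} 3
  4 to go: {0,6,7,8} 12  {5,6,7,8} 3
  5 to go: {0,5,6,7,8} 15  {4,5,6,7,8} 3
  6 to go: {0,4,5,6,7,8} 18  {3,4,5,6,7,8} 3
  7 to go: {0,3,4,5,6,7,8} 21  {2,3,4,5,6,7,8} 3
  if 0:k drops first: 3 orders
  if 1:h drops first: 24 orders
heap linearizations: 27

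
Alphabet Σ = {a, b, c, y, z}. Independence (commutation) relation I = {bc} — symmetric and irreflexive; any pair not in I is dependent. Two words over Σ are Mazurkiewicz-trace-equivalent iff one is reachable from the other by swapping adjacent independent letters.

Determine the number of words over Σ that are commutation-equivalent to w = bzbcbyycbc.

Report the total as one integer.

#0=b has no predecessor
#1=z depends on [0:b]
#2=b depends on [1:z]
#3=c depends on [1:z]
#4=b depends on [2:b]
#5=y depends on [3:c, 4:b]
#6=y depends on [5:y]
#7=c depends on [6:y]
#8=b depends on [6:y]
#9=c depends on [7:c]
sources: [0:b]
N(rest) = Σ N(rest − s) over sources s of rest; N(one piece) = 1:
  size 1 → [8]=1  [9]=1
  size 2 → [7,9]=1  [8,9]=2
  size 3 → [7,8,9]=3
  size 4 → [6,7,8,9]=3
  size 5 → [5,6,7,8,9]=3
  size 6 → [3,5,6,7,8,9]=3  [4,5,6,7,8,9]=3
  size 7 → [2,4,5,6,7,8,9]=3  [3,4,5,6,7,8,9]=6
  size 8 → [2,3,4,5,6,7,8,9]=9
  first=0(b) contributes 9

9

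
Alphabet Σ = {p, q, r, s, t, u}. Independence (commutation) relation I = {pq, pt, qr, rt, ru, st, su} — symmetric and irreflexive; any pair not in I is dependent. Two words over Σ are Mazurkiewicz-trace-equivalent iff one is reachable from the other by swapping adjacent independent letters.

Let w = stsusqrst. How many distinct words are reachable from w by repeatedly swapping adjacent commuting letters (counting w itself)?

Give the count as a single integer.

60

#0=s has no predecessor
#1=t has no predecessor
#2=s depends on [0:s]
#3=u depends on [1:t]
#4=s depends on [2:s]
#5=q depends on [3:u, 4:s]
#6=r depends on [4:s]
#7=s depends on [5:q, 6:r]
#8=t depends on [5:q]
sources: [0:s, 1:t]
N(rest) = Σ N(rest − s) over sources s of rest; N(one piece) = 1:
  size 1 → [7]=1  [8]=1
  size 2 → [6,7]=1  [7,8]=2
  size 3 → [5,7,8]=2  [6,7,8]=3
  size 4 → [3,5,7,8]=2  [5,6,7,8]=5
  size 5 → [1,3,5,7,8]=2  [3,5,6,7,8]=7  [4,5,6,7,8]=5
  size 6 → [1,3,5,6,7,8]=9  [2,4,5,6,7,8]=5  [3,4,5,6,7,8]=12
  size 7 → [0,2,4,5,6,7,8]=5  [1,3,4,5,6,7,8]=21  [2,3,4,5,6,7,8]=17
  first=0(s) contributes 38
  first=1(t) contributes 22
|[w]| = 60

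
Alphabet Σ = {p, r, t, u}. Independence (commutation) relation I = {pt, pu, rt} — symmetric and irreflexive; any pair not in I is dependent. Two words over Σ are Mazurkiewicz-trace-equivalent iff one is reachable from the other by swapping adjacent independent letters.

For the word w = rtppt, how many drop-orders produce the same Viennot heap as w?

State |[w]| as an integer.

drop 0:r onto floor
drop 1:t onto floor
drop 2:p onto {0:r}
drop 3:p onto {2:p}
drop 4:t onto {1:t}
ground layer = {0:r, 1:t}
drop-orders for the pieces not yet dropped (sum over which currently-grounded one goes next):
  1 to go: {3} 1  {4} 1
  2 to go: {1,4} 1  {2,3} 1  {3,4} 2
  3 to go: {0,2,3} 1  {1,3,4} 3  {2,3,4} 3
  if 0:r drops first: 6 orders
  if 1:t drops first: 4 orders
heap linearizations: 10

10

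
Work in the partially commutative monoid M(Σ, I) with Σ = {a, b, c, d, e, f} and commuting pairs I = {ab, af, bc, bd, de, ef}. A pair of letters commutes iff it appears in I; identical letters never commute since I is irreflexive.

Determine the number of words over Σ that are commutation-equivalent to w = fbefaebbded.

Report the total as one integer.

drop 0:f onto floor
drop 1:b onto {0:f}
drop 2:e onto {1:b}
drop 3:f onto {1:b}
drop 4:a onto {2:e}
drop 5:e onto {4:a}
drop 6:b onto {3:f, 5:e}
drop 7:b onto {6:b}
drop 8:d onto {3:f, 4:a}
drop 9:e onto {7:b}
drop 10:d onto {8:d}
ground layer = {0:f}
drop-orders for the pieces not yet dropped (sum over which currently-grounded one goes next):
  1 to go: {9} 1  {10} 1
  2 to go: {7,9} 1  {8,10} 1  {9,10} 2
  3 to go: {6,7,9} 1  {7,9,10} 3  {8,9,10} 3
  4 to go: {5,6,7,9} 1  {6,7,9,10} 4  {7,8,9,10} 6
  5 to go: {5,6,7,9,10} 5  {6,7,8,9,10} 10
  6 to go: {3,6,7,8,9,10} 10  {5,6,7,8,9,10} 15
  7 to go: {3,5,6,7,8,9,10} 25  {4,5,6,7,8,9,10} 15
  8 to go: {2,4,5,6,7,8,9,10} 15  {3,4,5,6,7,8,9,10} 40
  9 to go: {2,3,4,5,6,7,8,9,10} 55
  if 0:f drops first: 55 orders

55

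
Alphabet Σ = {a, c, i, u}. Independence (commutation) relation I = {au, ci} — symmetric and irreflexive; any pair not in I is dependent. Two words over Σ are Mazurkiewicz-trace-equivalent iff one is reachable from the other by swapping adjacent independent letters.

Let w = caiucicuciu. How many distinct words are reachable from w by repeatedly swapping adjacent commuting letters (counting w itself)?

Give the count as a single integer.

drop 0:c onto floor
drop 1:a onto {0:c}
drop 2:i onto {1:a}
drop 3:u onto {2:i}
drop 4:c onto {3:u}
drop 5:i onto {3:u}
drop 6:c onto {4:c}
drop 7:u onto {5:i, 6:c}
drop 8:c onto {7:u}
drop 9:i onto {7:u}
drop 10:u onto {8:c, 9:i}
ground layer = {0:c}
drop-orders for the pieces not yet dropped (sum over which currently-grounded one goes next):
  1 to go: {10} 1
  2 to go: {8,10} 1  {9,10} 1
  3 to go: {8,9,10} 2
  4 to go: {7,8,9,10} 2
  5 to go: {5,7,8,9,10} 2  {6,7,8,9,10} 2
  6 to go: {4,6,7,8,9,10} 2  {5,6,7,8,9,10} 4
  7 to go: {4,5,6,7,8,9,10} 6
  8 to go: {3,4,5,6,7,8,9,10} 6
  9 to go: {2,3,4,5,6,7,8,9,10} 6
  if 0:c drops first: 6 orders

6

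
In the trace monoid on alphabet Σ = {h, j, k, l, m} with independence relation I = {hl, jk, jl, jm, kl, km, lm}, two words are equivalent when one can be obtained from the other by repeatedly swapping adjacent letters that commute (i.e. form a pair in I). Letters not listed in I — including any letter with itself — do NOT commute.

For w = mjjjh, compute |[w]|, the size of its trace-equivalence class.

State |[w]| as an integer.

drop 0:m onto floor
drop 1:j onto floor
drop 2:j onto {1:j}
drop 3:j onto {2:j}
drop 4:h onto {0:m, 3:j}
ground layer = {0:m, 1:j}
drop-orders for the pieces not yet dropped (sum over which currently-grounded one goes next):
  1 to go: {4} 1
  2 to go: {0,4} 1  {3,4} 1
  3 to go: {0,3,4} 2  {2,3,4} 1
  if 0:m drops first: 1 orders
  if 1:j drops first: 3 orders
heap linearizations: 4

4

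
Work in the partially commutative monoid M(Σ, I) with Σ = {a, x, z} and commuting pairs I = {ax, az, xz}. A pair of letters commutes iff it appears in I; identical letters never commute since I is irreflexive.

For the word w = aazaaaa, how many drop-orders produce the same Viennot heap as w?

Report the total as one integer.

piece 0:a — minimal
piece 1:a rests on {0:a}
piece 2:z — minimal
piece 3:a rests on {1:a}
piece 4:a rests on {3:a}
piece 5:a rests on {4:a}
piece 6:a rests on {5:a}
minimal pieces: {0:a, 2:z}
ways to finish when only these pieces remain (= sum over removing one remaining piece with nothing left below it):
  1 left: {2}→1  {6}→1
  2 left: {2,6}→2  {5,6}→1
  3 left: {2,5,6}→3  {4,5,6}→1
  4 left: {2,4,5,6}→4  {3,4,5,6}→1
  5 left: {1,3,4,5,6}→1  {2,3,4,5,6}→5
  placing 0:a first → 6 extensions
  placing 2:z first → 1 extensions
total linear extensions = 7

7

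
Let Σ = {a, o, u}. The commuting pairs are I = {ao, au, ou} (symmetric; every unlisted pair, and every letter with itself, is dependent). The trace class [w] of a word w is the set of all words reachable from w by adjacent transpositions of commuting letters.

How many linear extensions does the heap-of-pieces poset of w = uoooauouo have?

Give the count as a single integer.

504

drop 0:u onto floor
drop 1:o onto floor
drop 2:o onto {1:o}
drop 3:o onto {2:o}
drop 4:a onto floor
drop 5:u onto {0:u}
drop 6:o onto {3:o}
drop 7:u onto {5:u}
drop 8:o onto {6:o}
ground layer = {0:u, 1:o, 4:a}
drop-orders for the pieces not yet dropped (sum over which currently-grounded one goes next):
  1 to go: {4} 1  {7} 1  {8} 1
  2 to go: {4,7} 2  {4,8} 2  {5,7} 1  {6,8} 1  {7,8} 2
  3 to go: {0,5,7} 1  {3,6,8} 1  {4,5,7} 3  {4,6,8} 3  {4,7,8} 6  {5,7,8} 3  {6,7,8} 3
  4 to go: {0,4,5,7} 4  {0,5,7,8} 4  {2,3,6,8} 1  {3,4,6,8} 4  {3,6,7,8} 4  {4,5,7,8} 12  {4,6,7,8} 12  {5,6,7,8} 6
  5 to go: {0,4,5,7,8} 20  {0,5,6,7,8} 10  {1,2,3,6,8} 1  {2,3,4,6,8} 5  {2,3,6,7,8} 5  {3,4,6,7,8} 20  {3,5,6,7,8} 10  {4,5,6,7,8} 30
  6 to go: {0,3,5,6,7,8} 20  {0,4,5,6,7,8} 60  {1,2,3,4,6,8} 6  {1,2,3,6,7,8} 6  {2,3,4,6,7,8} 30  {2,3,5,6,7,8} 15  {3,4,5,6,7,8} 60
  7 to go: {0,2,3,5,6,7,8} 35  {0,3,4,5,6,7,8} 140  {1,2,3,4,6,7,8} 42  {1,2,3,5,6,7,8} 21  {2,3,4,5,6,7,8} 105
  if 0:u drops first: 168 orders
  if 1:o drops first: 280 orders
  if 4:a drops first: 56 orders
heap linearizations: 504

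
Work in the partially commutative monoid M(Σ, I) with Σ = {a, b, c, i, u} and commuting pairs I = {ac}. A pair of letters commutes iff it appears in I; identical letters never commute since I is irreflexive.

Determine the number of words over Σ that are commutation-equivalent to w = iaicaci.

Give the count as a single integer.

0(i) covers ∅
1(a) covers 0:i
2(i) covers 1:a
3(c) covers 2:i
4(a) covers 2:i
5(c) covers 3:c
6(i) covers 4:a, 5:c
floor of heap: 0:i
completions by unplaced set U, small U first (add the entries for U minus each lowest piece of U):
  |U|=1: {6}:1
  |U|=2: {4,6}:1  {5,6}:1
  |U|=3: {3,5,6}:1  {4,5,6}:2
  |U|=4: {3,4,5,6}:3
  |U|=5: {2,3,4,5,6}:3
  start at 0(i): 3

3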